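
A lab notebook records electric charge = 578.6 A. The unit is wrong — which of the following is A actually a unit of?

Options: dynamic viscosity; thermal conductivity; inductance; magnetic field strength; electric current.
electric current

electric charge should have units dimensionally equivalent to A * s (e.g. C).
The given unit 'A' reduces to A. Of the listed options, that is the dimensionality of electric current.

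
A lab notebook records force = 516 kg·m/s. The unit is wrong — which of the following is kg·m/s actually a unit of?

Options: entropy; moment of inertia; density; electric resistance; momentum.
momentum

force should have units dimensionally equivalent to kg * m / s^2 (e.g. N).
The given unit 'kg·m/s' reduces to kg * m / s. Of the listed options, that is the dimensionality of momentum.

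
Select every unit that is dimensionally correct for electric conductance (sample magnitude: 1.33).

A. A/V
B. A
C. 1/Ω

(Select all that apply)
A, C

electric conductance has SI base units: A^2 * s^3 / (kg * m^2)

Checking each option against A^2 * s^3 / (kg * m^2):
  A. A/V: ✓ matches
  B. A: ✗ does not match
  C. 1/Ω: ✓ matches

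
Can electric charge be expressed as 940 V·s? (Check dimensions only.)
No

electric charge has SI base units: A * s
V·s does NOT reduce to A * s; a valid unit for electric charge would be e.g. C.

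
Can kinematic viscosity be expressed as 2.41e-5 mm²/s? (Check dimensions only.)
Yes

kinematic viscosity has SI base units: m^2 / s
mm²/s reduces to the same SI base units, so it is a valid unit for kinematic viscosity.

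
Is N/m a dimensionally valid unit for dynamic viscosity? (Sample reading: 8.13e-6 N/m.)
No

dynamic viscosity has SI base units: kg / (m * s)
N/m does NOT reduce to kg / (m * s); a valid unit for dynamic viscosity would be e.g. Pa·s.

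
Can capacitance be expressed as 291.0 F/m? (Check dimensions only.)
No

capacitance has SI base units: A^2 * s^4 / (kg * m^2)
F/m does NOT reduce to A^2 * s^4 / (kg * m^2); a valid unit for capacitance would be e.g. F.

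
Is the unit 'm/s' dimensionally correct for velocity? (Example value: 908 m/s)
Yes

velocity has SI base units: m / s
m/s reduces to the same SI base units, so it is a valid unit for velocity.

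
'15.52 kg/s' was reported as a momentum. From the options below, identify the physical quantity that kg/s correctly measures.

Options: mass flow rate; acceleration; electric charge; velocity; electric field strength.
mass flow rate

momentum should have units dimensionally equivalent to kg * m / s (e.g. kg·m/s).
The given unit 'kg/s' reduces to kg / s. Of the listed options, that is the dimensionality of mass flow rate.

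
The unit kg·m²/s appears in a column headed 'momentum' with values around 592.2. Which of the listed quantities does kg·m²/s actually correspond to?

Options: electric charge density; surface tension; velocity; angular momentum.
angular momentum

momentum should have units dimensionally equivalent to kg * m / s (e.g. kg·m/s).
The given unit 'kg·m²/s' reduces to kg * m^2 / s. Of the listed options, that is the dimensionality of angular momentum.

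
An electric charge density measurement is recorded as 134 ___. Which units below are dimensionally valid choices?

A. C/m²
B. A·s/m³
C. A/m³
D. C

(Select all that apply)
B

electric charge density has SI base units: A * s / m^3

Checking each option against A * s / m^3:
  A. C/m²: ✗ does not match
  B. A·s/m³: ✓ matches
  C. A/m³: ✗ does not match
  D. C: ✗ does not match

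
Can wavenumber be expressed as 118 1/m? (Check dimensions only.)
Yes

wavenumber has SI base units: 1 / m
1/m reduces to the same SI base units, so it is a valid unit for wavenumber.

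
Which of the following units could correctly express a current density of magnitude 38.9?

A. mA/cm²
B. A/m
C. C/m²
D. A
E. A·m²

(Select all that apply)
A

current density has SI base units: A / m^2

Checking each option against A / m^2:
  A. mA/cm²: ✓ matches
  B. A/m: ✗ does not match
  C. C/m²: ✗ does not match
  D. A: ✗ does not match
  E. A·m²: ✗ does not match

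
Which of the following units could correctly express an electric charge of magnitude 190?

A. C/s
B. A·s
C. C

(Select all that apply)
B, C

electric charge has SI base units: A * s

Checking each option against A * s:
  A. C/s: ✗ does not match
  B. A·s: ✓ matches
  C. C: ✓ matches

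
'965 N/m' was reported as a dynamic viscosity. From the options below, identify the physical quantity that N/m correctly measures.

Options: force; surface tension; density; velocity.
surface tension

dynamic viscosity should have units dimensionally equivalent to kg / (m * s) (e.g. Pa·s).
The given unit 'N/m' reduces to kg / s^2. Of the listed options, that is the dimensionality of surface tension.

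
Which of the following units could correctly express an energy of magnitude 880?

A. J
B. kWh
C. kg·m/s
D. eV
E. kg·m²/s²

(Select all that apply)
A, B, D, E

energy has SI base units: kg * m^2 / s^2

Checking each option against kg * m^2 / s^2:
  A. J: ✓ matches
  B. kWh: ✓ matches
  C. kg·m/s: ✗ does not match
  D. eV: ✓ matches
  E. kg·m²/s²: ✓ matches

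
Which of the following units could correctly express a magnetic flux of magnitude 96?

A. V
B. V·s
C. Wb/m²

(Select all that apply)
B

magnetic flux has SI base units: kg * m^2 / (A * s^2)

Checking each option against kg * m^2 / (A * s^2):
  A. V: ✗ does not match
  B. V·s: ✓ matches
  C. Wb/m²: ✗ does not match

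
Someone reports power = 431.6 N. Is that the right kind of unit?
No

power has SI base units: kg * m^2 / s^3
N does NOT reduce to kg * m^2 / s^3; a valid unit for power would be e.g. W.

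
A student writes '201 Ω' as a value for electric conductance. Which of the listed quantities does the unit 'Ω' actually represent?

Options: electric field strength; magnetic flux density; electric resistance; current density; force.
electric resistance

electric conductance should have units dimensionally equivalent to A^2 * s^3 / (kg * m^2) (e.g. S).
The given unit 'Ω' reduces to kg * m^2 / (A^2 * s^3). Of the listed options, that is the dimensionality of electric resistance.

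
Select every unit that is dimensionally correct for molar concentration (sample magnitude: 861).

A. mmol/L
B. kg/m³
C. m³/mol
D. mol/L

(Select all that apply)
A, D

molar concentration has SI base units: mol / m^3

Checking each option against mol / m^3:
  A. mmol/L: ✓ matches
  B. kg/m³: ✗ does not match
  C. m³/mol: ✗ does not match
  D. mol/L: ✓ matches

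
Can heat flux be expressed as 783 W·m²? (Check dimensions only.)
No

heat flux has SI base units: kg / s^3
W·m² does NOT reduce to kg / s^3; a valid unit for heat flux would be e.g. W/m².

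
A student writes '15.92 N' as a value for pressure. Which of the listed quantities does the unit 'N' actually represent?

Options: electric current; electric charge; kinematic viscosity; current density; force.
force

pressure should have units dimensionally equivalent to kg / (m * s^2) (e.g. Pa).
The given unit 'N' reduces to kg * m / s^2. Of the listed options, that is the dimensionality of force.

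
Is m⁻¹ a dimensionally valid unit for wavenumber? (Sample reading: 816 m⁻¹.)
Yes

wavenumber has SI base units: 1 / m
m⁻¹ reduces to the same SI base units, so it is a valid unit for wavenumber.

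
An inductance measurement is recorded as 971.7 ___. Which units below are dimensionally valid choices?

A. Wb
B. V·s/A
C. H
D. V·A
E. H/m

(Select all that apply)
B, C

inductance has SI base units: kg * m^2 / (A^2 * s^2)

Checking each option against kg * m^2 / (A^2 * s^2):
  A. Wb: ✗ does not match
  B. V·s/A: ✓ matches
  C. H: ✓ matches
  D. V·A: ✗ does not match
  E. H/m: ✗ does not match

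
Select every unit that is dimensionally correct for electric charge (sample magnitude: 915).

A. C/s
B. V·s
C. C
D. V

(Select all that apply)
C

electric charge has SI base units: A * s

Checking each option against A * s:
  A. C/s: ✗ does not match
  B. V·s: ✗ does not match
  C. C: ✓ matches
  D. V: ✗ does not match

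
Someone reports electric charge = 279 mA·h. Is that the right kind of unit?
Yes

electric charge has SI base units: A * s
mA·h reduces to the same SI base units, so it is a valid unit for electric charge.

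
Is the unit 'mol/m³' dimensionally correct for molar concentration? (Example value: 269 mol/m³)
Yes

molar concentration has SI base units: mol / m^3
mol/m³ reduces to the same SI base units, so it is a valid unit for molar concentration.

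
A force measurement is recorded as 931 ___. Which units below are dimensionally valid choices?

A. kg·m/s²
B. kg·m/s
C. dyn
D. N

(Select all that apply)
A, C, D

force has SI base units: kg * m / s^2

Checking each option against kg * m / s^2:
  A. kg·m/s²: ✓ matches
  B. kg·m/s: ✗ does not match
  C. dyn: ✓ matches
  D. N: ✓ matches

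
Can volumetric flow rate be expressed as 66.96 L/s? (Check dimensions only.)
Yes

volumetric flow rate has SI base units: m^3 / s
L/s reduces to the same SI base units, so it is a valid unit for volumetric flow rate.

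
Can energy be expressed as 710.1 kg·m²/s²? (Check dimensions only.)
Yes

energy has SI base units: kg * m^2 / s^2
kg·m²/s² reduces to the same SI base units, so it is a valid unit for energy.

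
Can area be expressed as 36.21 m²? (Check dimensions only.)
Yes

area has SI base units: m^2
m² reduces to the same SI base units, so it is a valid unit for area.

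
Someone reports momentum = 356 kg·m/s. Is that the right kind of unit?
Yes

momentum has SI base units: kg * m / s
kg·m/s reduces to the same SI base units, so it is a valid unit for momentum.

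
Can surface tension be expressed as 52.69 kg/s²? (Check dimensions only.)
Yes

surface tension has SI base units: kg / s^2
kg/s² reduces to the same SI base units, so it is a valid unit for surface tension.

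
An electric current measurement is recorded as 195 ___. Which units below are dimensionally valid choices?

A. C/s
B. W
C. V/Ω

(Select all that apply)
A, C

electric current has SI base units: A

Checking each option against A:
  A. C/s: ✓ matches
  B. W: ✗ does not match
  C. V/Ω: ✓ matches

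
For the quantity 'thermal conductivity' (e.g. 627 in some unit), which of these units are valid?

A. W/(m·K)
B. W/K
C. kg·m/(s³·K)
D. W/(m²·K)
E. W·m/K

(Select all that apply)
A, C

thermal conductivity has SI base units: kg * m / (s^3 * K)

Checking each option against kg * m / (s^3 * K):
  A. W/(m·K): ✓ matches
  B. W/K: ✗ does not match
  C. kg·m/(s³·K): ✓ matches
  D. W/(m²·K): ✗ does not match
  E. W·m/K: ✗ does not match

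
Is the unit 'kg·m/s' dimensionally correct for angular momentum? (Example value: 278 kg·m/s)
No

angular momentum has SI base units: kg * m^2 / s
kg·m/s does NOT reduce to kg * m^2 / s; a valid unit for angular momentum would be e.g. kg·m²/s.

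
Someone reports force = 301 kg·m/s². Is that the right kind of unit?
Yes

force has SI base units: kg * m / s^2
kg·m/s² reduces to the same SI base units, so it is a valid unit for force.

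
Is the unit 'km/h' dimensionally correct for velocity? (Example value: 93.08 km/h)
Yes

velocity has SI base units: m / s
km/h reduces to the same SI base units, so it is a valid unit for velocity.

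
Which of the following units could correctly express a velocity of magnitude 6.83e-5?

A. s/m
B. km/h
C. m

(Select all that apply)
B

velocity has SI base units: m / s

Checking each option against m / s:
  A. s/m: ✗ does not match
  B. km/h: ✓ matches
  C. m: ✗ does not match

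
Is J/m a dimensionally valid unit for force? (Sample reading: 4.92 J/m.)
Yes

force has SI base units: kg * m / s^2
J/m reduces to the same SI base units, so it is a valid unit for force.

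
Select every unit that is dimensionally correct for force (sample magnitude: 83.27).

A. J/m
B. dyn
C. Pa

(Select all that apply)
A, B

force has SI base units: kg * m / s^2

Checking each option against kg * m / s^2:
  A. J/m: ✓ matches
  B. dyn: ✓ matches
  C. Pa: ✗ does not match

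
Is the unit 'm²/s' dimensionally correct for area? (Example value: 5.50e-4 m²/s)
No

area has SI base units: m^2
m²/s does NOT reduce to m^2; a valid unit for area would be e.g. m².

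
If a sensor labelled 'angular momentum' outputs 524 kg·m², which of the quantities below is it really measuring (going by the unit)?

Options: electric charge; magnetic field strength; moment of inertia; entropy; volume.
moment of inertia

angular momentum should have units dimensionally equivalent to kg * m^2 / s (e.g. kg·m²/s).
The given unit 'kg·m²' reduces to kg * m^2. Of the listed options, that is the dimensionality of moment of inertia.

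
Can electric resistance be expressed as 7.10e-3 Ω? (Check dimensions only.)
Yes

electric resistance has SI base units: kg * m^2 / (A^2 * s^3)
Ω reduces to the same SI base units, so it is a valid unit for electric resistance.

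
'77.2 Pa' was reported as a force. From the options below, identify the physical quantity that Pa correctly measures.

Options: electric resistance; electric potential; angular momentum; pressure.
pressure

force should have units dimensionally equivalent to kg * m / s^2 (e.g. N).
The given unit 'Pa' reduces to kg / (m * s^2). Of the listed options, that is the dimensionality of pressure.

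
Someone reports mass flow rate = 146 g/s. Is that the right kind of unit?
Yes

mass flow rate has SI base units: kg / s
g/s reduces to the same SI base units, so it is a valid unit for mass flow rate.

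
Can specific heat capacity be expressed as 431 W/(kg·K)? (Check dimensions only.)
No

specific heat capacity has SI base units: m^2 / (s^2 * K)
W/(kg·K) does NOT reduce to m^2 / (s^2 * K); a valid unit for specific heat capacity would be e.g. J/(kg·K).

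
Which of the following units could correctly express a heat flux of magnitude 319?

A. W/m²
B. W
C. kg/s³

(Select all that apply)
A, C

heat flux has SI base units: kg / s^3

Checking each option against kg / s^3:
  A. W/m²: ✓ matches
  B. W: ✗ does not match
  C. kg/s³: ✓ matches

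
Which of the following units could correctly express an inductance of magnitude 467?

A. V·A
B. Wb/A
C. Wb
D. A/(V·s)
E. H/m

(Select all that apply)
B

inductance has SI base units: kg * m^2 / (A^2 * s^2)

Checking each option against kg * m^2 / (A^2 * s^2):
  A. V·A: ✗ does not match
  B. Wb/A: ✓ matches
  C. Wb: ✗ does not match
  D. A/(V·s): ✗ does not match
  E. H/m: ✗ does not match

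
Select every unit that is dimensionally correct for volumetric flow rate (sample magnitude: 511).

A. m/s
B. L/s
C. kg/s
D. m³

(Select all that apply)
B

volumetric flow rate has SI base units: m^3 / s

Checking each option against m^3 / s:
  A. m/s: ✗ does not match
  B. L/s: ✓ matches
  C. kg/s: ✗ does not match
  D. m³: ✗ does not match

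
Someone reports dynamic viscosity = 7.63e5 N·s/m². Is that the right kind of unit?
Yes

dynamic viscosity has SI base units: kg / (m * s)
N·s/m² reduces to the same SI base units, so it is a valid unit for dynamic viscosity.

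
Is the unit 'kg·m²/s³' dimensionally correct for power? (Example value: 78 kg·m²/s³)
Yes

power has SI base units: kg * m^2 / s^3
kg·m²/s³ reduces to the same SI base units, so it is a valid unit for power.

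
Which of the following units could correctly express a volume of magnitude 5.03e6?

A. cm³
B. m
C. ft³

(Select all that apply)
A, C

volume has SI base units: m^3

Checking each option against m^3:
  A. cm³: ✓ matches
  B. m: ✗ does not match
  C. ft³: ✓ matches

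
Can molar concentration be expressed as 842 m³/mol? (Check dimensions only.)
No

molar concentration has SI base units: mol / m^3
m³/mol does NOT reduce to mol / m^3; a valid unit for molar concentration would be e.g. mol/m³.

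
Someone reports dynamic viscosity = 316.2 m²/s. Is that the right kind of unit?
No

dynamic viscosity has SI base units: kg / (m * s)
m²/s does NOT reduce to kg / (m * s); a valid unit for dynamic viscosity would be e.g. Pa·s.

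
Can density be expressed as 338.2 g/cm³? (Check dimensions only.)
Yes

density has SI base units: kg / m^3
g/cm³ reduces to the same SI base units, so it is a valid unit for density.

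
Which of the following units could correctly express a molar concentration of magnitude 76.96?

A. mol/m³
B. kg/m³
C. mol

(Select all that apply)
A

molar concentration has SI base units: mol / m^3

Checking each option against mol / m^3:
  A. mol/m³: ✓ matches
  B. kg/m³: ✗ does not match
  C. mol: ✗ does not match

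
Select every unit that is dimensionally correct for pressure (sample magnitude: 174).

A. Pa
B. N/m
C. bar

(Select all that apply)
A, C

pressure has SI base units: kg / (m * s^2)

Checking each option against kg / (m * s^2):
  A. Pa: ✓ matches
  B. N/m: ✗ does not match
  C. bar: ✓ matches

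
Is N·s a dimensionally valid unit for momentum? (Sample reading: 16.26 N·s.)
Yes

momentum has SI base units: kg * m / s
N·s reduces to the same SI base units, so it is a valid unit for momentum.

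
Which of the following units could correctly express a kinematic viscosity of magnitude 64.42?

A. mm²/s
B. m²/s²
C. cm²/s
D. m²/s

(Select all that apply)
A, C, D

kinematic viscosity has SI base units: m^2 / s

Checking each option against m^2 / s:
  A. mm²/s: ✓ matches
  B. m²/s²: ✗ does not match
  C. cm²/s: ✓ matches
  D. m²/s: ✓ matches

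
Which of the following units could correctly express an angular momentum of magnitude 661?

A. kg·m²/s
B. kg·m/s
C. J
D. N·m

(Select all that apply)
A

angular momentum has SI base units: kg * m^2 / s

Checking each option against kg * m^2 / s:
  A. kg·m²/s: ✓ matches
  B. kg·m/s: ✗ does not match
  C. J: ✗ does not match
  D. N·m: ✗ does not match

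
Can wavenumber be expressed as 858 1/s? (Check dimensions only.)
No

wavenumber has SI base units: 1 / m
1/s does NOT reduce to 1 / m; a valid unit for wavenumber would be e.g. 1/m.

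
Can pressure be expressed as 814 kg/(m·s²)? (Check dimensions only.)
Yes

pressure has SI base units: kg / (m * s^2)
kg/(m·s²) reduces to the same SI base units, so it is a valid unit for pressure.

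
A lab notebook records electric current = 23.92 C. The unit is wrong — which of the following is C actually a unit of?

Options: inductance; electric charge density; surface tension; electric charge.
electric charge

electric current should have units dimensionally equivalent to A (e.g. A).
The given unit 'C' reduces to A * s. Of the listed options, that is the dimensionality of electric charge.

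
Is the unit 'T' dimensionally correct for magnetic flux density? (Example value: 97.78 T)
Yes

magnetic flux density has SI base units: kg / (A * s^2)
T reduces to the same SI base units, so it is a valid unit for magnetic flux density.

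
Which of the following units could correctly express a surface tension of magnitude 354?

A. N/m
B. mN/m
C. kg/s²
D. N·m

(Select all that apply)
A, B, C

surface tension has SI base units: kg / s^2

Checking each option against kg / s^2:
  A. N/m: ✓ matches
  B. mN/m: ✓ matches
  C. kg/s²: ✓ matches
  D. N·m: ✗ does not match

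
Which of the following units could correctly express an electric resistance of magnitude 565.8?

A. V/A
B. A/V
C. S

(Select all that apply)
A

electric resistance has SI base units: kg * m^2 / (A^2 * s^3)

Checking each option against kg * m^2 / (A^2 * s^3):
  A. V/A: ✓ matches
  B. A/V: ✗ does not match
  C. S: ✗ does not match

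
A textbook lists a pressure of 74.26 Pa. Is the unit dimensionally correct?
Yes

pressure has SI base units: kg / (m * s^2)
Pa reduces to the same SI base units, so it is a valid unit for pressure.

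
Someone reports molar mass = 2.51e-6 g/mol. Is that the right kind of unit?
Yes

molar mass has SI base units: kg / mol
g/mol reduces to the same SI base units, so it is a valid unit for molar mass.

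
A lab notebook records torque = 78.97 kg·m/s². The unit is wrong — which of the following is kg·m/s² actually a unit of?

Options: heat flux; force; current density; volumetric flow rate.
force

torque should have units dimensionally equivalent to kg * m^2 / s^2 (e.g. N·m).
The given unit 'kg·m/s²' reduces to kg * m / s^2. Of the listed options, that is the dimensionality of force.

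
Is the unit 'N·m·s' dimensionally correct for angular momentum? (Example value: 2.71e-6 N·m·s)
Yes

angular momentum has SI base units: kg * m^2 / s
N·m·s reduces to the same SI base units, so it is a valid unit for angular momentum.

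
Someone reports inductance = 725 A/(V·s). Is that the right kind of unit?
No

inductance has SI base units: kg * m^2 / (A^2 * s^2)
A/(V·s) does NOT reduce to kg * m^2 / (A^2 * s^2); a valid unit for inductance would be e.g. H.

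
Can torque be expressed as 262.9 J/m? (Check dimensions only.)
No

torque has SI base units: kg * m^2 / s^2
J/m does NOT reduce to kg * m^2 / s^2; a valid unit for torque would be e.g. N·m.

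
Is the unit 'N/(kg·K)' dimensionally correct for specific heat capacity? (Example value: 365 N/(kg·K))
No

specific heat capacity has SI base units: m^2 / (s^2 * K)
N/(kg·K) does NOT reduce to m^2 / (s^2 * K); a valid unit for specific heat capacity would be e.g. J/(kg·K).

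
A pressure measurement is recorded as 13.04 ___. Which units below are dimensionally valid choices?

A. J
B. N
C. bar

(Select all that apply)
C

pressure has SI base units: kg / (m * s^2)

Checking each option against kg / (m * s^2):
  A. J: ✗ does not match
  B. N: ✗ does not match
  C. bar: ✓ matches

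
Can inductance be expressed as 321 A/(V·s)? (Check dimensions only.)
No

inductance has SI base units: kg * m^2 / (A^2 * s^2)
A/(V·s) does NOT reduce to kg * m^2 / (A^2 * s^2); a valid unit for inductance would be e.g. H.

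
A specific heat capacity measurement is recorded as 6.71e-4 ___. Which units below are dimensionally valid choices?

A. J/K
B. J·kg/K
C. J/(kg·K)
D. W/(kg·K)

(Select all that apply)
C

specific heat capacity has SI base units: m^2 / (s^2 * K)

Checking each option against m^2 / (s^2 * K):
  A. J/K: ✗ does not match
  B. J·kg/K: ✗ does not match
  C. J/(kg·K): ✓ matches
  D. W/(kg·K): ✗ does not match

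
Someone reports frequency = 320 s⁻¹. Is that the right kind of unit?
Yes

frequency has SI base units: 1 / s
s⁻¹ reduces to the same SI base units, so it is a valid unit for frequency.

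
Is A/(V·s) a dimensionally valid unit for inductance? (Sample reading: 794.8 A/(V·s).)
No

inductance has SI base units: kg * m^2 / (A^2 * s^2)
A/(V·s) does NOT reduce to kg * m^2 / (A^2 * s^2); a valid unit for inductance would be e.g. H.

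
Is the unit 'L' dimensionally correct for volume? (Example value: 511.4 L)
Yes

volume has SI base units: m^3
L reduces to the same SI base units, so it is a valid unit for volume.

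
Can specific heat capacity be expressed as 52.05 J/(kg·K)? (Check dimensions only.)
Yes

specific heat capacity has SI base units: m^2 / (s^2 * K)
J/(kg·K) reduces to the same SI base units, so it is a valid unit for specific heat capacity.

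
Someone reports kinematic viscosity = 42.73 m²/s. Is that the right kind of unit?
Yes

kinematic viscosity has SI base units: m^2 / s
m²/s reduces to the same SI base units, so it is a valid unit for kinematic viscosity.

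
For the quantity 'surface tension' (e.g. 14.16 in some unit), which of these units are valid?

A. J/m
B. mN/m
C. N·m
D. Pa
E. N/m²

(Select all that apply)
B

surface tension has SI base units: kg / s^2

Checking each option against kg / s^2:
  A. J/m: ✗ does not match
  B. mN/m: ✓ matches
  C. N·m: ✗ does not match
  D. Pa: ✗ does not match
  E. N/m²: ✗ does not match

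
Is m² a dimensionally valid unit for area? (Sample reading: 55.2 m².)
Yes

area has SI base units: m^2
m² reduces to the same SI base units, so it is a valid unit for area.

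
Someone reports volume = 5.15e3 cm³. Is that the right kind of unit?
Yes

volume has SI base units: m^3
cm³ reduces to the same SI base units, so it is a valid unit for volume.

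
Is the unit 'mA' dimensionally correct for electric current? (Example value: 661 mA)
Yes

electric current has SI base units: A
mA reduces to the same SI base units, so it is a valid unit for electric current.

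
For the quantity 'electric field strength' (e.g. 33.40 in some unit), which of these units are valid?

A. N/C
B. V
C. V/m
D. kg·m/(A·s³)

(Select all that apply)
A, C, D

electric field strength has SI base units: kg * m / (A * s^3)

Checking each option against kg * m / (A * s^3):
  A. N/C: ✓ matches
  B. V: ✗ does not match
  C. V/m: ✓ matches
  D. kg·m/(A·s³): ✓ matches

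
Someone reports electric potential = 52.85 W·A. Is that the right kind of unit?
No

electric potential has SI base units: kg * m^2 / (A * s^3)
W·A does NOT reduce to kg * m^2 / (A * s^3); a valid unit for electric potential would be e.g. V.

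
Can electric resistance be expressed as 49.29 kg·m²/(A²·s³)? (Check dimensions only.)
Yes

electric resistance has SI base units: kg * m^2 / (A^2 * s^3)
kg·m²/(A²·s³) reduces to the same SI base units, so it is a valid unit for electric resistance.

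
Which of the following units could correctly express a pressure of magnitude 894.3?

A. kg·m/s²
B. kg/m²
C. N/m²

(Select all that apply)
C

pressure has SI base units: kg / (m * s^2)

Checking each option against kg / (m * s^2):
  A. kg·m/s²: ✗ does not match
  B. kg/m²: ✗ does not match
  C. N/m²: ✓ matches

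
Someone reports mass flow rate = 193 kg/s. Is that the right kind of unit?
Yes

mass flow rate has SI base units: kg / s
kg/s reduces to the same SI base units, so it is a valid unit for mass flow rate.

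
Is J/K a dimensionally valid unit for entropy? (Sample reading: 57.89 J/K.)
Yes

entropy has SI base units: kg * m^2 / (s^2 * K)
J/K reduces to the same SI base units, so it is a valid unit for entropy.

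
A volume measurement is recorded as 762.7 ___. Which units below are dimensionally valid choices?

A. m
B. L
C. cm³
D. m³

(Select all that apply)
B, C, D

volume has SI base units: m^3

Checking each option against m^3:
  A. m: ✗ does not match
  B. L: ✓ matches
  C. cm³: ✓ matches
  D. m³: ✓ matches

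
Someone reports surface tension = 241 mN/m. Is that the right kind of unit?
Yes

surface tension has SI base units: kg / s^2
mN/m reduces to the same SI base units, so it is a valid unit for surface tension.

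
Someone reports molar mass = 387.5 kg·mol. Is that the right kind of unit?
No

molar mass has SI base units: kg / mol
kg·mol does NOT reduce to kg / mol; a valid unit for molar mass would be e.g. kg/mol.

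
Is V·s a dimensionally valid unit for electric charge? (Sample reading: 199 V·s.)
No

electric charge has SI base units: A * s
V·s does NOT reduce to A * s; a valid unit for electric charge would be e.g. C.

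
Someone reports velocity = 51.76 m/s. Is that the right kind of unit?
Yes

velocity has SI base units: m / s
m/s reduces to the same SI base units, so it is a valid unit for velocity.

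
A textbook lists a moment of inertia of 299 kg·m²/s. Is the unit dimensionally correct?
No

moment of inertia has SI base units: kg * m^2
kg·m²/s does NOT reduce to kg * m^2; a valid unit for moment of inertia would be e.g. kg·m².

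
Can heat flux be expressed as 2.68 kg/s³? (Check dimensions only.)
Yes

heat flux has SI base units: kg / s^3
kg/s³ reduces to the same SI base units, so it is a valid unit for heat flux.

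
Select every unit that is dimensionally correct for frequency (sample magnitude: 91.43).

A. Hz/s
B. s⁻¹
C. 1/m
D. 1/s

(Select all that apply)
B, D

frequency has SI base units: 1 / s

Checking each option against 1 / s:
  A. Hz/s: ✗ does not match
  B. s⁻¹: ✓ matches
  C. 1/m: ✗ does not match
  D. 1/s: ✓ matches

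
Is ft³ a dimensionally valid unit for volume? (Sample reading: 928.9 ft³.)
Yes

volume has SI base units: m^3
ft³ reduces to the same SI base units, so it is a valid unit for volume.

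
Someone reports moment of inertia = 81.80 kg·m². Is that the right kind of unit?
Yes

moment of inertia has SI base units: kg * m^2
kg·m² reduces to the same SI base units, so it is a valid unit for moment of inertia.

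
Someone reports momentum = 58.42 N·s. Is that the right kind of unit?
Yes

momentum has SI base units: kg * m / s
N·s reduces to the same SI base units, so it is a valid unit for momentum.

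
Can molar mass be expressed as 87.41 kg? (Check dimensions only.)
No

molar mass has SI base units: kg / mol
kg does NOT reduce to kg / mol; a valid unit for molar mass would be e.g. kg/mol.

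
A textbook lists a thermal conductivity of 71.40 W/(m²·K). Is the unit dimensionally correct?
No

thermal conductivity has SI base units: kg * m / (s^3 * K)
W/(m²·K) does NOT reduce to kg * m / (s^3 * K); a valid unit for thermal conductivity would be e.g. W/(m·K).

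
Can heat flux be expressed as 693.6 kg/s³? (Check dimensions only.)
Yes

heat flux has SI base units: kg / s^3
kg/s³ reduces to the same SI base units, so it is a valid unit for heat flux.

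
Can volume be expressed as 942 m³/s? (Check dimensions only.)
No

volume has SI base units: m^3
m³/s does NOT reduce to m^3; a valid unit for volume would be e.g. m³.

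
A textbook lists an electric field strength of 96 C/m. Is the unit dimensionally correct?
No

electric field strength has SI base units: kg * m / (A * s^3)
C/m does NOT reduce to kg * m / (A * s^3); a valid unit for electric field strength would be e.g. V/m.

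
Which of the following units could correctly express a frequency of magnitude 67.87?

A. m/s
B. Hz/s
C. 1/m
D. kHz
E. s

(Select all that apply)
D

frequency has SI base units: 1 / s

Checking each option against 1 / s:
  A. m/s: ✗ does not match
  B. Hz/s: ✗ does not match
  C. 1/m: ✗ does not match
  D. kHz: ✓ matches
  E. s: ✗ does not match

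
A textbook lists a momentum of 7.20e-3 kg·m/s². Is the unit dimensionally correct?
No

momentum has SI base units: kg * m / s
kg·m/s² does NOT reduce to kg * m / s; a valid unit for momentum would be e.g. kg·m/s.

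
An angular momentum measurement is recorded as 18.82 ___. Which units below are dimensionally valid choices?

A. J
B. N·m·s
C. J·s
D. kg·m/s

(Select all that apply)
B, C

angular momentum has SI base units: kg * m^2 / s

Checking each option against kg * m^2 / s:
  A. J: ✗ does not match
  B. N·m·s: ✓ matches
  C. J·s: ✓ matches
  D. kg·m/s: ✗ does not match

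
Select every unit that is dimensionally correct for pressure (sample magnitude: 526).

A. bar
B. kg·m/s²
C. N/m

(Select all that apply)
A

pressure has SI base units: kg / (m * s^2)

Checking each option against kg / (m * s^2):
  A. bar: ✓ matches
  B. kg·m/s²: ✗ does not match
  C. N/m: ✗ does not match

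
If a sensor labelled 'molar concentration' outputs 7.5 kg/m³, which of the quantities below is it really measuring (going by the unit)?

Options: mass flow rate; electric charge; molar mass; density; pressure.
density

molar concentration should have units dimensionally equivalent to mol / m^3 (e.g. mol/m³).
The given unit 'kg/m³' reduces to kg / m^3. Of the listed options, that is the dimensionality of density.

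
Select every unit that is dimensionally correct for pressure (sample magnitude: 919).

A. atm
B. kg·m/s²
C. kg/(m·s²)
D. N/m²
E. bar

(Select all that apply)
A, C, D, E

pressure has SI base units: kg / (m * s^2)

Checking each option against kg / (m * s^2):
  A. atm: ✓ matches
  B. kg·m/s²: ✗ does not match
  C. kg/(m·s²): ✓ matches
  D. N/m²: ✓ matches
  E. bar: ✓ matches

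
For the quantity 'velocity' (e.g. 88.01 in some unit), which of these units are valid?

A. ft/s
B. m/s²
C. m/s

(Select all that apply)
A, C

velocity has SI base units: m / s

Checking each option against m / s:
  A. ft/s: ✓ matches
  B. m/s²: ✗ does not match
  C. m/s: ✓ matches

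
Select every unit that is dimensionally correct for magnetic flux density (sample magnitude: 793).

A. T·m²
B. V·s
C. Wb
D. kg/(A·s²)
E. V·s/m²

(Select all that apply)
D, E

magnetic flux density has SI base units: kg / (A * s^2)

Checking each option against kg / (A * s^2):
  A. T·m²: ✗ does not match
  B. V·s: ✗ does not match
  C. Wb: ✗ does not match
  D. kg/(A·s²): ✓ matches
  E. V·s/m²: ✓ matches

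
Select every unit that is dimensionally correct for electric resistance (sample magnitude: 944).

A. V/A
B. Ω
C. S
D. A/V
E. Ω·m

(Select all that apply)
A, B

electric resistance has SI base units: kg * m^2 / (A^2 * s^3)

Checking each option against kg * m^2 / (A^2 * s^3):
  A. V/A: ✓ matches
  B. Ω: ✓ matches
  C. S: ✗ does not match
  D. A/V: ✗ does not match
  E. Ω·m: ✗ does not match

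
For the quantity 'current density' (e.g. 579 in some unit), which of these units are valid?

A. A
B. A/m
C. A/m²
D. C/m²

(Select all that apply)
C

current density has SI base units: A / m^2

Checking each option against A / m^2:
  A. A: ✗ does not match
  B. A/m: ✗ does not match
  C. A/m²: ✓ matches
  D. C/m²: ✗ does not match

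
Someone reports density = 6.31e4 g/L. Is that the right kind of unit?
Yes

density has SI base units: kg / m^3
g/L reduces to the same SI base units, so it is a valid unit for density.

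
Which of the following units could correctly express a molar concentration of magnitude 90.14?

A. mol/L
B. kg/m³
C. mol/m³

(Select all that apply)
A, C

molar concentration has SI base units: mol / m^3

Checking each option against mol / m^3:
  A. mol/L: ✓ matches
  B. kg/m³: ✗ does not match
  C. mol/m³: ✓ matches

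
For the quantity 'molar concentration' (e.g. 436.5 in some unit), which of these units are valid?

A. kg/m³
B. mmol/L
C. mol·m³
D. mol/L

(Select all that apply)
B, D

molar concentration has SI base units: mol / m^3

Checking each option against mol / m^3:
  A. kg/m³: ✗ does not match
  B. mmol/L: ✓ matches
  C. mol·m³: ✗ does not match
  D. mol/L: ✓ matches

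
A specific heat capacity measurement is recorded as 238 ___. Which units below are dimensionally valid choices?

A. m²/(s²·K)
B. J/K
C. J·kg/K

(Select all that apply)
A

specific heat capacity has SI base units: m^2 / (s^2 * K)

Checking each option against m^2 / (s^2 * K):
  A. m²/(s²·K): ✓ matches
  B. J/K: ✗ does not match
  C. J·kg/K: ✗ does not match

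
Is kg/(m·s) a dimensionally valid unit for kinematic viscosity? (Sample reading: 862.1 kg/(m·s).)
No

kinematic viscosity has SI base units: m^2 / s
kg/(m·s) does NOT reduce to m^2 / s; a valid unit for kinematic viscosity would be e.g. m²/s.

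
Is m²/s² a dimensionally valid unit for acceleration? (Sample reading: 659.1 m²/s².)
No

acceleration has SI base units: m / s^2
m²/s² does NOT reduce to m / s^2; a valid unit for acceleration would be e.g. m/s².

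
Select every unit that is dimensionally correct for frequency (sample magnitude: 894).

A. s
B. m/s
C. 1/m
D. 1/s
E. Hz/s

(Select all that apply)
D

frequency has SI base units: 1 / s

Checking each option against 1 / s:
  A. s: ✗ does not match
  B. m/s: ✗ does not match
  C. 1/m: ✗ does not match
  D. 1/s: ✓ matches
  E. Hz/s: ✗ does not match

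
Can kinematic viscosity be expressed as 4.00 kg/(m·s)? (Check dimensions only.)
No

kinematic viscosity has SI base units: m^2 / s
kg/(m·s) does NOT reduce to m^2 / s; a valid unit for kinematic viscosity would be e.g. m²/s.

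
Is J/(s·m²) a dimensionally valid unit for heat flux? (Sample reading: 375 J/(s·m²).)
Yes

heat flux has SI base units: kg / s^3
J/(s·m²) reduces to the same SI base units, so it is a valid unit for heat flux.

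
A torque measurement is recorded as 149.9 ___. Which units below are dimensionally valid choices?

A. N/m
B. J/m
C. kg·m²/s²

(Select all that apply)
C

torque has SI base units: kg * m^2 / s^2

Checking each option against kg * m^2 / s^2:
  A. N/m: ✗ does not match
  B. J/m: ✗ does not match
  C. kg·m²/s²: ✓ matches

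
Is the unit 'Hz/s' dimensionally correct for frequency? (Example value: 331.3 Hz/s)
No

frequency has SI base units: 1 / s
Hz/s does NOT reduce to 1 / s; a valid unit for frequency would be e.g. Hz.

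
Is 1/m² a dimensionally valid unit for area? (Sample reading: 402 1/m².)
No

area has SI base units: m^2
1/m² does NOT reduce to m^2; a valid unit for area would be e.g. m².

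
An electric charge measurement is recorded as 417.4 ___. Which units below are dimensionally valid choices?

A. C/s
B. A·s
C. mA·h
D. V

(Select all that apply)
B, C

electric charge has SI base units: A * s

Checking each option against A * s:
  A. C/s: ✗ does not match
  B. A·s: ✓ matches
  C. mA·h: ✓ matches
  D. V: ✗ does not match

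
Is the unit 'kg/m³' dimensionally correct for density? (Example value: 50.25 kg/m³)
Yes

density has SI base units: kg / m^3
kg/m³ reduces to the same SI base units, so it is a valid unit for density.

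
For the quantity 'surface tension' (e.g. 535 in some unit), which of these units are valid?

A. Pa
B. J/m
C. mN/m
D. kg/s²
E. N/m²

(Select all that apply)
C, D

surface tension has SI base units: kg / s^2

Checking each option against kg / s^2:
  A. Pa: ✗ does not match
  B. J/m: ✗ does not match
  C. mN/m: ✓ matches
  D. kg/s²: ✓ matches
  E. N/m²: ✗ does not match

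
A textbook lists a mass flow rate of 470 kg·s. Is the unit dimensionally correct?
No

mass flow rate has SI base units: kg / s
kg·s does NOT reduce to kg / s; a valid unit for mass flow rate would be e.g. kg/s.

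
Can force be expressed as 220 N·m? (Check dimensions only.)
No

force has SI base units: kg * m / s^2
N·m does NOT reduce to kg * m / s^2; a valid unit for force would be e.g. N.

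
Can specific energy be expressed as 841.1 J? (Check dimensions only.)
No

specific energy has SI base units: m^2 / s^2
J does NOT reduce to m^2 / s^2; a valid unit for specific energy would be e.g. J/kg.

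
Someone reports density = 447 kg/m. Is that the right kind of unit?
No

density has SI base units: kg / m^3
kg/m does NOT reduce to kg / m^3; a valid unit for density would be e.g. kg/m³.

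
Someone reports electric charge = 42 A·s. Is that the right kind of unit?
Yes

electric charge has SI base units: A * s
A·s reduces to the same SI base units, so it is a valid unit for electric charge.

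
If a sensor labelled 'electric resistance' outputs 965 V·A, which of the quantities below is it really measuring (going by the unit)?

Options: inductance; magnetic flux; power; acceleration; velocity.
power

electric resistance should have units dimensionally equivalent to kg * m^2 / (A^2 * s^3) (e.g. Ω).
The given unit 'V·A' reduces to kg * m^2 / s^3. Of the listed options, that is the dimensionality of power.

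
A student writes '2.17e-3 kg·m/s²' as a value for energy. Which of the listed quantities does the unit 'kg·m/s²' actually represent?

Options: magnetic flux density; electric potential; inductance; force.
force

energy should have units dimensionally equivalent to kg * m^2 / s^2 (e.g. J).
The given unit 'kg·m/s²' reduces to kg * m / s^2. Of the listed options, that is the dimensionality of force.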